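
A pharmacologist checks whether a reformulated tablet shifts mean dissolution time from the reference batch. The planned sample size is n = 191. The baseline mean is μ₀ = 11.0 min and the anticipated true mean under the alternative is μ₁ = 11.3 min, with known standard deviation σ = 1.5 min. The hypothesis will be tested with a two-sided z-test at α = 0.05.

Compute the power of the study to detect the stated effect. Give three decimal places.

Power ≈ 0.789

Standardized effect: d = |μ₁ − μ₀| / σ = |11.3 − 11.0| / 1.5 = 0.2000
Noncentrality parameter: δ = d·√n = 0.2000 × √191 = 2.7641
Two-sided α = 0.05 → critical value z_{0.025} = 1.960.
Power = Φ(δ − 1.960) + Φ(−δ − 1.960) = Φ(0.804) + Φ(-4.724) = 0.7893 + 0.0000 = 0.7893.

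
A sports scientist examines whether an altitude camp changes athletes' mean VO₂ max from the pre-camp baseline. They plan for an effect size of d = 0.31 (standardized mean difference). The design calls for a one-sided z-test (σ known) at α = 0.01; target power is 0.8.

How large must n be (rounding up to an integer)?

n = 105

For power 0.8 need Φ(δ − z_{0.01}) = 0.8, so δ = z_{0.01} + z_{0.20} = 2.326 + 0.842 = 3.168.
δ = d·√n ⇒ n = (δ/d)² = (3.168 / 0.31)² = 104.43.
Round up to the next whole unit.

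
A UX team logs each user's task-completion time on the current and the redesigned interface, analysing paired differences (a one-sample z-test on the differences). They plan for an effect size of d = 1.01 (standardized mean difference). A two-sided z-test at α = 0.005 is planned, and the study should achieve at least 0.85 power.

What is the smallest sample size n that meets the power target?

Set Φ(δ − 2.807) = 0.85; then δ − 2.807 = Φ⁻¹(0.85) = 1.036, giving δ = 3.843.
(For δ > 0 the lower-tail rejection region contributes negligibly to power, so the one-term inversion is standard.)
δ = d·√n ⇒ n = (δ/d)² = (3.843 / 1.01)² = 14.48.
Round up to the next whole unit.

n = 15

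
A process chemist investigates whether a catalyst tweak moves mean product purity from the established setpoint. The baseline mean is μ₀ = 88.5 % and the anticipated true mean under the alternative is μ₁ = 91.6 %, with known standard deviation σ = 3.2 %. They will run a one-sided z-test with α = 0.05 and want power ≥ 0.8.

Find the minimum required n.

Standardized effect: d = |μ₁ − μ₀| / σ = |91.6 − 88.5| / 3.2 = 0.9688
Set Φ(δ − 1.645) = 0.8; then δ − 1.645 = Φ⁻¹(0.8) = 0.842, giving δ = 2.486.
δ = d·√n ⇒ n = (δ/d)² = (2.486 / 0.9688)² = 6.59.
Round up to the next whole unit.

n = 7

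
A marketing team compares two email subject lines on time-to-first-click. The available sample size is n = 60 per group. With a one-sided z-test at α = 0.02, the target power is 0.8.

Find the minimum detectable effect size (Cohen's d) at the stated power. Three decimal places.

d ≈ 0.529

Need Φ(δ − 2.054) = 0.8, so δ = 2.054 + 0.842 = 2.895.
δ = d·√(n/2) ⇒ d = δ/√(n/2) = 2.895/√(60/2) = 0.5286.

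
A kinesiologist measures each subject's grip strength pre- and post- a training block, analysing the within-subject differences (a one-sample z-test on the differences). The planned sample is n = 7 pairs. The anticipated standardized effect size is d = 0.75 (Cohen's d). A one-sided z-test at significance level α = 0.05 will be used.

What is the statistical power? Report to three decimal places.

Power ≈ 0.633

Noncentrality parameter: δ = d·√n = 0.75 × √7 = 1.9843
Critical value for a one-sided test at α = 0.05: z_α = 1.645.
Power = P(Z > 1.645 − δ) = Φ(0.339) = 0.6329.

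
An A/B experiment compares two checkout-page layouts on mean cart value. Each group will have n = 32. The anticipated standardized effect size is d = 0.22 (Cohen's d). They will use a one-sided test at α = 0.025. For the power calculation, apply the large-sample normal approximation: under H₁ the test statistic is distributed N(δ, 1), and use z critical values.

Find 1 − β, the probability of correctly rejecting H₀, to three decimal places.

Noncentrality parameter: δ = d·√(n/2) = 0.22 × √(32/2) = 0.8800
Critical value for a one-sided test at α = 0.025: z_α = 1.960.
Power = Φ(δ − 1.960) = Φ(-1.080) = 0.1401.

Power ≈ 0.140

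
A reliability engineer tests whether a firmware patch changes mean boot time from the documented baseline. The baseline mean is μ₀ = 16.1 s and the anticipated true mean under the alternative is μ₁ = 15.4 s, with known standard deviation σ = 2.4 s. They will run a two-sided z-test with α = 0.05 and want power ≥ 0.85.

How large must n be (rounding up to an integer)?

Standardized effect: d = |μ₁ − μ₀| / σ = |15.4 − 16.1| / 2.4 = 0.2917
Set Φ(δ − 1.960) = 0.85; then δ − 1.960 = Φ⁻¹(0.85) = 1.036, giving δ = 2.996.
(Ignoring the negligible lower-tail rejection probability gives the usual closed-form inversion.)
δ = d·√n ⇒ n = (δ/d)² = (2.996 / 0.2917)² = 105.54.
Rounding up, n = 106.

n = 106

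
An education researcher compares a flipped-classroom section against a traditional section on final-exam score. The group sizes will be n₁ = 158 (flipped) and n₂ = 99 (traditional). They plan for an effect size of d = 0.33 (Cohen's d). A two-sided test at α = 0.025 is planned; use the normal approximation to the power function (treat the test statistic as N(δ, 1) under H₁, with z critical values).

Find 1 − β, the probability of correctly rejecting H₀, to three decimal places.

Noncentrality parameter: δ = d / √(1/n₁ + 1/n₂) = 0.33 / √(1/158 + 1/99) = 2.5745
Two-sided α = 0.025 → critical value z_{0.0125} = 2.241.
Power = Φ(δ − 2.241) + Φ(−δ − 2.241) = Φ(0.333) + Φ(-4.816) = 0.6305 + 0.0000 = 0.6305.

Power ≈ 0.630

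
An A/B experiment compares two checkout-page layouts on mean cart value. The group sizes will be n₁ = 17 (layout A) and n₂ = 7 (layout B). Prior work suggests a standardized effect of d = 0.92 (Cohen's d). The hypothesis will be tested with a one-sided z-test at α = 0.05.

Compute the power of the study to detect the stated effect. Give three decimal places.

Power ≈ 0.657

Noncentrality parameter: δ = d / √(1/n₁ + 1/n₂) = 0.92 / √(1/17 + 1/7) = 2.0486
Critical value for a one-sided test at α = 0.05: z_α = 1.645.
Power = P(Z > 1.645 − δ) = Φ(0.404) = 0.6568.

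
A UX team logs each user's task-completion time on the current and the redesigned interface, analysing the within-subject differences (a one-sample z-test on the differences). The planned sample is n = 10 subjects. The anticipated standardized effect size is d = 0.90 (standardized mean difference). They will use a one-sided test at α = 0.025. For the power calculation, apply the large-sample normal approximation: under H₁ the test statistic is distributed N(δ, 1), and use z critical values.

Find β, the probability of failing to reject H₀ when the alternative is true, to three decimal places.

Noncentrality parameter: δ = d·√n = 0.90 × √10 = 2.8460
Critical value for a one-sided test at α = 0.025: z_α = 1.960.
Power = Φ(δ − 1.960) = Φ(0.886) = 0.8122.
Type II error: β = 1 − power = 1 − 0.8122 = 0.1878.

β ≈ 0.188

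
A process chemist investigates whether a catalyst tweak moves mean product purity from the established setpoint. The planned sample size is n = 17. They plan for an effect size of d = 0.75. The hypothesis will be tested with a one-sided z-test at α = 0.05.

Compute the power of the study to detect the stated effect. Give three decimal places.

Noncentrality parameter: δ = d·√n = 0.75 × √17 = 3.0923
One-sided α = 0.05 → critical value z_{0.05} = 1.645.
Power = Φ(δ − 1.645) = Φ(1.447) = 0.9261.

Power ≈ 0.926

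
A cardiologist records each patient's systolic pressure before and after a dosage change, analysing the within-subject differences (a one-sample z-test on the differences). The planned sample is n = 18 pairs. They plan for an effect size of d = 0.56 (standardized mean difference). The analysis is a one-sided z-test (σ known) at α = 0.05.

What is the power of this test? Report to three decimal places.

Power ≈ 0.768

Noncentrality parameter: δ = d·√n = 0.56 × √18 = 2.3759
One-sided α = 0.05 → critical value z_{0.05} = 1.645.
Power = P(Z > 1.645 − δ) = Φ(0.731) = 0.7676.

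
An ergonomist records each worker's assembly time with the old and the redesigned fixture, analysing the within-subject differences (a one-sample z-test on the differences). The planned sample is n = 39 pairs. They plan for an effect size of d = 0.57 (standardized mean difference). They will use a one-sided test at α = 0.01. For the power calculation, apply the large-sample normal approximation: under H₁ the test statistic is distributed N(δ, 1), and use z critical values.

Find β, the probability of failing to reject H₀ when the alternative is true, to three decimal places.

β ≈ 0.109

Noncentrality parameter: δ = d·√n = 0.57 × √39 = 3.5596
Critical value for a one-sided test at α = 0.01: z_α = 2.326.
Power = P(Z > 2.326 − δ) = Φ(1.233) = 0.8913.
Type II error: β = 1 − power = 1 − 0.8913 = 0.1087.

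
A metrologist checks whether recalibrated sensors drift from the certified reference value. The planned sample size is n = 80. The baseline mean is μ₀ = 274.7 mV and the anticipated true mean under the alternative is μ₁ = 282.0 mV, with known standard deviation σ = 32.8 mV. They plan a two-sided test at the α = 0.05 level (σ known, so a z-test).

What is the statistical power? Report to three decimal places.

Standardized effect: d = |μ₁ − μ₀| / σ = |282.0 − 274.7| / 32.8 = 0.2226
Noncentrality parameter: δ = d·√n = 0.2226 × √80 = 1.9906
Critical value for a two-sided test at α = 0.05: z_{α/2} = 1.960.
Power = Φ(δ − 1.960) + Φ(−δ − 1.960) = Φ(0.031) + Φ(-3.951) = 0.5122 + 0.0000 = 0.5123.

Power ≈ 0.512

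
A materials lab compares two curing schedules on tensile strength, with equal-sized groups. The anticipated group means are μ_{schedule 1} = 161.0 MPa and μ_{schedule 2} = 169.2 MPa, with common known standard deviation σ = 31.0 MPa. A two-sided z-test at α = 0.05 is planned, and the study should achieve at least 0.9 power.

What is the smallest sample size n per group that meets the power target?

n = 301 per group

Standardized effect: d = |μ_{schedule 1} − μ_{schedule 2}| / σ = |161.0 − 169.2| / 31.0 = 0.2645
For power 0.9 need Φ(δ − z_{0.025}) = 0.9, so δ = z_{0.025} + z_{0.10} = 1.960 + 1.282 = 3.242.
(The Φ(−δ − z_{α/2}) term is vanishingly small for δ > 0 and is dropped in the standard sample-size formula.)
δ = d·√(n/2) ⇒ n = 2(δ/d)² = 2 × (3.242 / 0.2645)² = 300.35.
Rounding up, n = 301 per group.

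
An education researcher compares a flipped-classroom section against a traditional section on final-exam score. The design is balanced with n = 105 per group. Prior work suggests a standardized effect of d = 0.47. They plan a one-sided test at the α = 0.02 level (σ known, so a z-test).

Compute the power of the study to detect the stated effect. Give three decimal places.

Power ≈ 0.912

Noncentrality parameter: δ = d·√(n/2) = 0.47 × √(105/2) = 3.4055
One-sided α = 0.02 → critical value z_{0.02} = 2.054.
Power = Φ(δ − 2.054) = Φ(1.352) = 0.9118.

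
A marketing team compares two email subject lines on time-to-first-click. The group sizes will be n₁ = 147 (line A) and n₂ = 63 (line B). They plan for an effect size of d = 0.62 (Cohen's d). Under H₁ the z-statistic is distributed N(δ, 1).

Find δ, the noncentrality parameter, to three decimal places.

δ = d / √(1/n₁ + 1/n₂) = 0.62 / √(1/147 + 1/63) = 4.1173

δ ≈ 4.117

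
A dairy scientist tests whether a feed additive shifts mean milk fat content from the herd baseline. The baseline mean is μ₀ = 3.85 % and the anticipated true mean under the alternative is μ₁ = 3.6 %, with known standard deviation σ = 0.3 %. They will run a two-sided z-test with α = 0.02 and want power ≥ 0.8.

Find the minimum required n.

n = 15

Standardized effect: d = |μ₁ − μ₀| / σ = |3.6 − 3.85| / 0.3 = 0.8333
For power 0.8 need Φ(δ − z_{0.01}) = 0.8, so δ = z_{0.01} + z_{0.20} = 2.326 + 0.842 = 3.168.
(The Φ(−δ − z_{α/2}) term is vanishingly small for δ > 0 and is dropped in the standard sample-size formula.)
δ = d·√n ⇒ n = (δ/d)² = (3.168 / 0.8333)² = 14.45.
Rounding up, n = 15.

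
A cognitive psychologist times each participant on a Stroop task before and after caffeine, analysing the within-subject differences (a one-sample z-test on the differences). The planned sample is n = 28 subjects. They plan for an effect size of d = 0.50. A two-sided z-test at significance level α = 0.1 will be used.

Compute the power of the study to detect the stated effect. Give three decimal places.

Noncentrality parameter: δ = d·√n = 0.50 × √28 = 2.6458
Two-sided α = 0.1 → critical value z_{0.05} = 1.645.
Power = Φ(δ − 1.645) + Φ(−δ − 1.645) = Φ(1.001) + Φ(-4.291) = 0.8416 + 0.0000 = 0.8416.

Power ≈ 0.842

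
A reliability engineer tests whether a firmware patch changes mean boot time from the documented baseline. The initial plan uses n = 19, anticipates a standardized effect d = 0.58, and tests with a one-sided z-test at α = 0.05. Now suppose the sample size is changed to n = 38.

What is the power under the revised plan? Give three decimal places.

Power ≈ 0.973

With n = 38: δ = d·√n = 0.58 × √38 = 3.5754. Critical value z_{0.05} = 1.645.
Revised power = P(Z > 1.645 − δ) = Φ(1.931) = 0.9732.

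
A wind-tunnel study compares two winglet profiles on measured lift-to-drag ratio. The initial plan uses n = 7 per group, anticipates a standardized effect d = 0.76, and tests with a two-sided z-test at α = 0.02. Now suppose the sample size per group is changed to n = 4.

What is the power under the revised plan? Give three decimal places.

With n = 4 per group: δ = d·√(n/2) = 0.76 × √(4/2) = 1.0748. Critical value z_{0.01} = 2.326.
Revised power = Φ(δ − 2.326) + Φ(−δ − 2.326) = Φ(-1.252) + Φ(-3.401) = 0.1054 + 0.0003 = 0.1057.

Power ≈ 0.106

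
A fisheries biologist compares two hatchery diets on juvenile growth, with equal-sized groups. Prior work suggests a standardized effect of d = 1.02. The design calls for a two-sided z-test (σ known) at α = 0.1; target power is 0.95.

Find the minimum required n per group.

Set Φ(δ − 1.645) = 0.95; then δ − 1.645 = Φ⁻¹(0.95) = 1.645, giving δ = 3.290.
(Ignoring the negligible lower-tail rejection probability gives the usual closed-form inversion.)
δ = d·√(n/2) ⇒ n = 2(δ/d)² = 2 × (3.290 / 1.02)² = 20.80.
Rounding up, n = 21 per group.

n = 21 per group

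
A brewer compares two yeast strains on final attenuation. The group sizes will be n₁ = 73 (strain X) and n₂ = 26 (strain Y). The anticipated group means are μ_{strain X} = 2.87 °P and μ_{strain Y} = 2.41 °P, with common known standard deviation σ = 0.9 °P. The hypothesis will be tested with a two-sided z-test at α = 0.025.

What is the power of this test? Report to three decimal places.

Power ≈ 0.499

Standardized effect: d = |μ_{strain X} − μ_{strain Y}| / σ = |2.87 − 2.41| / 0.9 = 0.5111
Noncentrality parameter: δ = d / √(1/n₁ + 1/n₂) = 0.5111 / √(1/73 + 1/26) = 2.2379
Critical value for a two-sided test at α = 0.025: z_{α/2} = 2.241.
Power = Φ(δ − 2.241) + Φ(−δ − 2.241) = Φ(-0.003) + Φ(-4.479) = 0.4986 + 0.0000 = 0.4986.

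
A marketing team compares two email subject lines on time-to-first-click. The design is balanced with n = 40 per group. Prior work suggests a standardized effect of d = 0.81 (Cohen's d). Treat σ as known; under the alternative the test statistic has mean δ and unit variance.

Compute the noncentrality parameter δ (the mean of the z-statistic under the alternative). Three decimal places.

δ ≈ 3.622

δ = d·√(n/2) = 0.81 × √(40/2) = 3.6224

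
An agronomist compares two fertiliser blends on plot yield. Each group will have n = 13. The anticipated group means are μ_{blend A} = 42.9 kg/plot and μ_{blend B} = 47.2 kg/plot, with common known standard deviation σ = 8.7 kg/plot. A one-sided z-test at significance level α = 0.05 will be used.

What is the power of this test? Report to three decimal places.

Standardized effect: d = |μ_{blend A} − μ_{blend B}| / σ = |42.9 − 47.2| / 8.7 = 0.4943
Noncentrality parameter: δ = d·√(n/2) = 0.4943 × √(13/2) = 1.2601
Critical value for a one-sided test at α = 0.05: z_α = 1.645.
Power = Φ(δ − 1.645) = Φ(-0.385) = 0.3502.

Power ≈ 0.350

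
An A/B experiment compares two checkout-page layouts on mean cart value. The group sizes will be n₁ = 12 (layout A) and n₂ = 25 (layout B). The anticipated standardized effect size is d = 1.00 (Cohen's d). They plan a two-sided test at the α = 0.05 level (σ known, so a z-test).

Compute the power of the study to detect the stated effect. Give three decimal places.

Noncentrality parameter: λ = d / √(1/n₁ + 1/n₂) = 1.00 / √(1/12 + 1/25) = 2.8475
Critical value for a two-sided test at α = 0.05: z_{α/2} = 1.960.
Power = Φ(λ − 1.960) + Φ(−λ − 1.960) = Φ(0.888) + Φ(-4.807) = 0.8126 + 0.0000 = 0.8126.

Power ≈ 0.813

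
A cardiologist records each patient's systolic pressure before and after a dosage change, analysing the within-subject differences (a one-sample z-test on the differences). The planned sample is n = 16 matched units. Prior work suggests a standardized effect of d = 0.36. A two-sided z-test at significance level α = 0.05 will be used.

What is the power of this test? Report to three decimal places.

Power ≈ 0.302

Noncentrality parameter: δ = d·√n = 0.36 × √16 = 1.4400
Two-sided α = 0.05 → critical value z_{0.025} = 1.960.
Power = Φ(δ − 1.960) + Φ(−δ − 1.960) = Φ(-0.520) + Φ(-3.400) = 0.3015 + 0.0003 = 0.3019.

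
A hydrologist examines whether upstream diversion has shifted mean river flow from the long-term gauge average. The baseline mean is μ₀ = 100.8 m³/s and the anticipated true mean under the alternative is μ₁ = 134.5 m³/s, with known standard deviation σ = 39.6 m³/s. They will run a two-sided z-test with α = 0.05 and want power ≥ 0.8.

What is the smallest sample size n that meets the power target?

n = 11

Standardized effect: d = |μ₁ − μ₀| / σ = |134.5 − 100.8| / 39.6 = 0.8510
Set Φ(δ − 1.960) = 0.8; then δ − 1.960 = Φ⁻¹(0.8) = 0.842, giving δ = 2.802.
(Ignoring the negligible lower-tail rejection probability gives the usual closed-form inversion.)
δ = d·√n ⇒ n = (δ/d)² = (2.802 / 0.8510)² = 10.84.
Rounding up, n = 11.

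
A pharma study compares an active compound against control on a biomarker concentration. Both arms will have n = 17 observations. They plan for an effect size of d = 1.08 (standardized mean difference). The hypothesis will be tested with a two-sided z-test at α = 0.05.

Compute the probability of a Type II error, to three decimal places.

Noncentrality parameter: δ = d·√(n/2) = 1.08 × √(17/2) = 3.1487
Two-sided α = 0.05 → critical value z_{0.025} = 1.960.
Power = Φ(δ − 1.960) + Φ(−δ − 1.960) = Φ(1.189) + Φ(-5.109) = 0.8827 + 0.0000 = 0.8827.
Type II error: β = 1 − power = 1 − 0.8827 = 0.1173.

β ≈ 0.117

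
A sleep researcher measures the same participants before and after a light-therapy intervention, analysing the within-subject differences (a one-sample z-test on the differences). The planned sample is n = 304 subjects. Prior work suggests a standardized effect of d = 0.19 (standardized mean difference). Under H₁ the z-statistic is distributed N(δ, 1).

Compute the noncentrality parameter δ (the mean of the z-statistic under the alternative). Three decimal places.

δ = d·√n = 0.19 × √304 = 3.3128

δ ≈ 3.313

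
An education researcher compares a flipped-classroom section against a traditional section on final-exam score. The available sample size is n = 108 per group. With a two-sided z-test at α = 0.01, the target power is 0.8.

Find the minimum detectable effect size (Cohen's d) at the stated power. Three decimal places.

Required noncentrality: δ = z_{0.005} + z_{0.20} = 2.576 + 0.842 = 3.417.
(The second rejection-region term Φ(−δ − z_{α/2}) is negligible and dropped.)
δ = d·√(n/2) ⇒ d = δ/√(n/2) = 3.417/√(108/2) = 0.4651.

d ≈ 0.465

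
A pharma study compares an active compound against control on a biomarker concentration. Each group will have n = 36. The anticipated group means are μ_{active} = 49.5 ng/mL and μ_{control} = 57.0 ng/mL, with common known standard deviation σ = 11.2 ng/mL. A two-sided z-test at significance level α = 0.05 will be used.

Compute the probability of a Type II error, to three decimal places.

Standardized effect: d = |μ_{active} − μ_{control}| / σ = |49.5 − 57.0| / 11.2 = 0.6696
Noncentrality parameter: δ = d·√(n/2) = 0.6696 × √(36/2) = 2.8411
Two-sided α = 0.05 → critical value z_{0.025} = 1.960.
Power = Φ(δ − 1.960) + Φ(−δ − 1.960) = Φ(0.881) + Φ(-4.801) = 0.8109 + 0.0000 = 0.8109.
Type II error: β = 1 − power = 1 − 0.8109 = 0.1891.

β ≈ 0.189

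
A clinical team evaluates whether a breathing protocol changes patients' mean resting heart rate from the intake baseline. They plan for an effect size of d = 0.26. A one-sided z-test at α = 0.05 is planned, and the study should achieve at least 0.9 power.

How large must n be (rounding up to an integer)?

n = 127

For power 0.9 need Φ(δ − z_{0.05}) = 0.9, so δ = z_{0.05} + z_{0.10} = 1.645 + 1.282 = 2.926.
δ = d·√n ⇒ n = (δ/d)² = (2.926 / 0.26)² = 126.68.
Round up to the next whole unit.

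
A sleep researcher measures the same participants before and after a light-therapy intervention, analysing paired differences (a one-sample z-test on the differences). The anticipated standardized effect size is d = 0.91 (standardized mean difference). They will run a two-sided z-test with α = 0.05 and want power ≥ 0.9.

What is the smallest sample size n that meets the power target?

Set Φ(δ − 1.960) = 0.9; then δ − 1.960 = Φ⁻¹(0.9) = 1.282, giving δ = 3.242.
(For δ > 0 the lower-tail rejection region contributes negligibly to power, so the one-term inversion is standard.)
δ = d·√n ⇒ n = (δ/d)² = (3.242 / 0.91)² = 12.69.
Round up to the next whole unit.

n = 13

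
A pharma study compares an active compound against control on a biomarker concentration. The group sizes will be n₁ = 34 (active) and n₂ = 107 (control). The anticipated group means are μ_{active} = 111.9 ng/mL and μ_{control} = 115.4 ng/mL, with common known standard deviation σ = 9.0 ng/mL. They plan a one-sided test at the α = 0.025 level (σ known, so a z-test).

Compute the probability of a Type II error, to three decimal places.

β ≈ 0.494

Standardized effect: d = |μ_{active} − μ_{control}| / σ = |111.9 − 115.4| / 9.0 = 0.3889
Noncentrality parameter: δ = d / √(1/n₁ + 1/n₂) = 0.3889 / √(1/34 + 1/107) = 1.9754
One-sided α = 0.025 → critical value z_{0.025} = 1.960.
Power = P(Z > 1.960 − δ) = Φ(0.015) = 0.5061.
Type II error: β = 1 − power = 1 − 0.5061 = 0.4939.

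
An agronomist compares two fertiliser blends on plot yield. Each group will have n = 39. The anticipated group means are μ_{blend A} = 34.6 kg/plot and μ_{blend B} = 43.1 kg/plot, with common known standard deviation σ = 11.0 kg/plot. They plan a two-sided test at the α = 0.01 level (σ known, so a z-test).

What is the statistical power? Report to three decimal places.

Standardized effect: d = |μ_{blend A} − μ_{blend B}| / σ = |34.6 − 43.1| / 11.0 = 0.7727
Noncentrality parameter: δ = d·√(n/2) = 0.7727 × √(39/2) = 3.4123
Critical value for a two-sided test at α = 0.01: z_{α/2} = 2.576.
Power = Φ(δ − 2.576) + Φ(−δ − 2.576) = Φ(0.836) + Φ(-5.988) = 0.7985 + 0.0000 = 0.7985.

Power ≈ 0.799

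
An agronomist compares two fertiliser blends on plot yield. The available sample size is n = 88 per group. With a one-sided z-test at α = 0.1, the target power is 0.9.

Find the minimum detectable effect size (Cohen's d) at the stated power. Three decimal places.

d ≈ 0.386

Required noncentrality: δ = z_{0.1} + z_{0.10} = 1.282 + 1.282 = 2.563.
δ = d·√(n/2) ⇒ d = δ/√(n/2) = 2.563/√(88/2) = 0.3864.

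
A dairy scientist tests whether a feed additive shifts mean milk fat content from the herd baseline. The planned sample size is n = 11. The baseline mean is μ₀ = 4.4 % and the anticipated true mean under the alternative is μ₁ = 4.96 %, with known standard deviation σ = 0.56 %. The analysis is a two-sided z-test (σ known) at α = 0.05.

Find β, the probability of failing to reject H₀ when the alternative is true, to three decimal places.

Standardized effect: d = |μ₁ − μ₀| / σ = |4.96 − 4.4| / 0.56 = 1.0000
Noncentrality parameter: δ = d·√n = 1.0000 × √11 = 3.3166
Critical value for a two-sided test at α = 0.05: z_{α/2} = 1.960.
Power = Φ(δ − 1.960) + Φ(−δ − 1.960) = Φ(1.357) + Φ(-5.277) = 0.9126 + 0.0000 = 0.9126.
Type II error: β = 1 − power = 1 − 0.9126 = 0.0874.

β ≈ 0.087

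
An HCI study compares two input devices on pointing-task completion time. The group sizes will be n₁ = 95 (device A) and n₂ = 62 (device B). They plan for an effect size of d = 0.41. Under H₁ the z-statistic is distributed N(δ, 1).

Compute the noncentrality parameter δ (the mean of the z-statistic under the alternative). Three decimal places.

δ ≈ 2.511

The noncentrality parameter scales effect size by the design's sample-size factor: δ = d / √(1/n₁ + 1/n₂) = 0.41 / √(1/95 + 1/62) = 2.5113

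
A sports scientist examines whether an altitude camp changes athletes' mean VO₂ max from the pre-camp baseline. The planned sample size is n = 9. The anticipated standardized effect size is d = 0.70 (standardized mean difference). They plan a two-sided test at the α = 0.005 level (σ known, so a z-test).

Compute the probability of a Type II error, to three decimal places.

Noncentrality parameter: δ = d·√n = 0.70 × √9 = 2.1000
Two-sided α = 0.005 → critical value z_{0.0025} = 2.807.
Power = Φ(δ − 2.807) + Φ(−δ − 2.807) = Φ(-0.707) + Φ(-4.907) = 0.2398 + 0.0000 = 0.2398.
Type II error: β = 1 − power = 1 − 0.2398 = 0.7602.

β ≈ 0.760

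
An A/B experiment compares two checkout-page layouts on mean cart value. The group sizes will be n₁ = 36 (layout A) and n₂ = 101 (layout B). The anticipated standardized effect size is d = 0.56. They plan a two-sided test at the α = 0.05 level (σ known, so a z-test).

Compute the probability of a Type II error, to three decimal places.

Noncentrality parameter: δ = d / √(1/n₁ + 1/n₂) = 0.56 / √(1/36 + 1/101) = 2.8850
Critical value for a two-sided test at α = 0.05: z_{α/2} = 1.960.
Power = Φ(δ − 1.960) + Φ(−δ − 1.960) = Φ(0.925) + Φ(-4.845) = 0.8225 + 0.0000 = 0.8225.
Type II error: β = 1 − power = 1 − 0.8225 = 0.1775.

β ≈ 0.177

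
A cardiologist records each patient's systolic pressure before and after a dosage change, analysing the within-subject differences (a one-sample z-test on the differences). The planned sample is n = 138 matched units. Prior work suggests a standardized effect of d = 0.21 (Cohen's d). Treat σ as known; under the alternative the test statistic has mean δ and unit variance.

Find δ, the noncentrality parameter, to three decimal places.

δ = d·√n = 0.21 × √138 = 2.4669

δ ≈ 2.467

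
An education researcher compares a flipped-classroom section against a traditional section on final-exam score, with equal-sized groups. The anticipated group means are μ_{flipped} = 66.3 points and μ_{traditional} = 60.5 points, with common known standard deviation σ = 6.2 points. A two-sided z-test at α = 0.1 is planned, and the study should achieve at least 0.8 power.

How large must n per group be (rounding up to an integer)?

n = 15 per group

Standardized effect: d = |μ_{flipped} − μ_{traditional}| / σ = |66.3 − 60.5| / 6.2 = 0.9355
Set Φ(δ − 1.645) = 0.8; then δ − 1.645 = Φ⁻¹(0.8) = 0.842, giving δ = 2.486.
(Ignoring the negligible lower-tail rejection probability gives the usual closed-form inversion.)
δ = d·√(n/2) ⇒ n = 2(δ/d)² = 2 × (2.486 / 0.9355)² = 14.13.
Round up to the next whole unit.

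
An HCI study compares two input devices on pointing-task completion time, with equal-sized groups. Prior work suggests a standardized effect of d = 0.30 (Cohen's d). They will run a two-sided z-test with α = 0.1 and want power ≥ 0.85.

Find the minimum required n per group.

For power 0.85 need Φ(δ − z_{0.05}) = 0.85, so δ = z_{0.05} + z_{0.15} = 1.645 + 1.036 = 2.681.
(For δ > 0 the lower-tail rejection region contributes negligibly to power, so the one-term inversion is standard.)
δ = d·√(n/2) ⇒ n = 2(δ/d)² = 2 × (2.681 / 0.30)² = 159.76.
Rounding up, n = 160 per group.

n = 160 per group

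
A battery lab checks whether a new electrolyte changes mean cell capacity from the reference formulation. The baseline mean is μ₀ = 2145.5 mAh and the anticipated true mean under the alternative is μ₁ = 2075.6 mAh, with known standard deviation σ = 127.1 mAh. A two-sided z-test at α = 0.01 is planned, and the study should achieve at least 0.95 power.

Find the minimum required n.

Standardized effect: d = |μ₁ − μ₀| / σ = |2075.6 − 2145.5| / 127.1 = 0.5500
For power 0.95 need Φ(δ − z_{0.005}) = 0.95, so δ = z_{0.005} + z_{0.05} = 2.576 + 1.645 = 4.221.
(The Φ(−δ − z_{α/2}) term is vanishingly small for δ > 0 and is dropped in the standard sample-size formula.)
δ = d·√n ⇒ n = (δ/d)² = (4.221 / 0.5500)² = 58.90.
Rounding up, n = 59.

n = 59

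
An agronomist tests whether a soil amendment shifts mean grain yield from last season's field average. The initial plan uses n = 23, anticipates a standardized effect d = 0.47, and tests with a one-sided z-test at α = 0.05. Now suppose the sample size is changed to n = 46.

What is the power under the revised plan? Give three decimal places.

Power ≈ 0.939

With n = 46: δ = d·√n = 0.47 × √46 = 3.1877. Critical value z_{0.05} = 1.645.
Revised power = Φ(δ − 1.645) = Φ(1.543) = 0.9386.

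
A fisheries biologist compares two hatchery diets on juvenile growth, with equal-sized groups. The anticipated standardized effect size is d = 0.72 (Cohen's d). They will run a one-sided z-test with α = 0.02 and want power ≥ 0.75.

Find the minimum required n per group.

n = 29 per group

For power 0.75 need Φ(δ − z_{0.02}) = 0.75, so δ = z_{0.02} + z_{0.25} = 2.054 + 0.674 = 2.728.
δ = d·√(n/2) ⇒ n = 2(δ/d)² = 2 × (2.728 / 0.72)² = 28.72.
Rounding up, n = 29 per group.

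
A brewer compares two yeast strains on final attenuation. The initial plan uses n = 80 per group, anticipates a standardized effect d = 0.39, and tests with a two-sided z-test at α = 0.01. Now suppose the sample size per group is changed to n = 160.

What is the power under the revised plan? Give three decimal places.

Power ≈ 0.819

With n = 160 per group: δ = d·√(n/2) = 0.39 × √(160/2) = 3.4883. Critical value z_{0.005} = 2.576.
Revised power = Φ(δ − 2.576) + Φ(−δ − 2.576) = Φ(0.912) + Φ(-6.064) = 0.8192 + 0.0000 = 0.8192.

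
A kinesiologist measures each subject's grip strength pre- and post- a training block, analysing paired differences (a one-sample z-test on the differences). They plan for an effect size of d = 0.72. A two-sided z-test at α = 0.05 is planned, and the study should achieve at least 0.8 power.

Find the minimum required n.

Set Φ(δ − 1.960) = 0.8; then δ − 1.960 = Φ⁻¹(0.8) = 0.842, giving δ = 2.802.
(For δ > 0 the lower-tail rejection region contributes negligibly to power, so the one-term inversion is standard.)
δ = d·√n ⇒ n = (δ/d)² = (2.802 / 0.72)² = 15.14.
Rounding up, n = 16.

n = 16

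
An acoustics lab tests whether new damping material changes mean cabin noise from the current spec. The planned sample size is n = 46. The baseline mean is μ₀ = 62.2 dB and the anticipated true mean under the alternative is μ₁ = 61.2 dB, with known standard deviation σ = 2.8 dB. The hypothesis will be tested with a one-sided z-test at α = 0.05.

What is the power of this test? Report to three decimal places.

Power ≈ 0.782

Standardized effect: d = |μ₁ − μ₀| / σ = |61.2 − 62.2| / 2.8 = 0.3571
Noncentrality parameter: λ = d·√n = 0.3571 × √46 = 2.4223
One-sided α = 0.05 → critical value z_{0.05} = 1.645.
Power = P(Z > 1.645 − λ) = Φ(0.777) = 0.7815.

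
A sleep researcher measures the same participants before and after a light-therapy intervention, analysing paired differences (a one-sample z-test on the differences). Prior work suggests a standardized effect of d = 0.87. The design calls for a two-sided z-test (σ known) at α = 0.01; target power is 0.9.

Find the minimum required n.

For power 0.9 need Φ(δ − z_{0.005}) = 0.9, so δ = z_{0.005} + z_{0.10} = 2.576 + 1.282 = 3.857.
(Ignoring the negligible lower-tail rejection probability gives the usual closed-form inversion.)
δ = d·√n ⇒ n = (δ/d)² = (3.857 / 0.87)² = 19.66.
Rounding up, n = 20.

n = 20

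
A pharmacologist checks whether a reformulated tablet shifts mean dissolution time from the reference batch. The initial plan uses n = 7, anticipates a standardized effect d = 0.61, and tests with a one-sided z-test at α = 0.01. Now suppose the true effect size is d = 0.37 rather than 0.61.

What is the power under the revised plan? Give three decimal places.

With d = 0.37: δ = d·√n = 0.37 × √7 = 0.9789. Critical value z_{0.01} = 2.326.
Revised power = Φ(δ − 2.326) = Φ(-1.347) = 0.0889.

Power ≈ 0.089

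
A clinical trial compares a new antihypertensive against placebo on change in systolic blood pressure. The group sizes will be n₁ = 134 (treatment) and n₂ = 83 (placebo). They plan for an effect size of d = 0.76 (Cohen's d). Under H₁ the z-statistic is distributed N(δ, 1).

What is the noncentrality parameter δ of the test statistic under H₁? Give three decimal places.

δ = d / √(1/n₁ + 1/n₂) = 0.76 / √(1/134 + 1/83) = 5.4410

δ ≈ 5.441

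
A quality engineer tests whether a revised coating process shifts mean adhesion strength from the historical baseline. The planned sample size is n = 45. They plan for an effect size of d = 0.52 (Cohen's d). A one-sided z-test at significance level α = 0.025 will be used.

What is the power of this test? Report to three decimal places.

Power ≈ 0.937

Noncentrality parameter: δ = d·√n = 0.52 × √45 = 3.4883
One-sided α = 0.025 → critical value z_{0.025} = 1.960.
Power = P(Z > 1.960 − δ) = Φ(1.528) = 0.9368.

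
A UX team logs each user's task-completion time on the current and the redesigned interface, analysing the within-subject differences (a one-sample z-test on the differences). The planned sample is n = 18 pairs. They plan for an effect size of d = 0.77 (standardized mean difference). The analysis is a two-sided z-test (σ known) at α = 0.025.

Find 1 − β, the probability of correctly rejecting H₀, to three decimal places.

Noncentrality parameter: δ = d·√n = 0.77 × √18 = 3.2668
Critical value for a two-sided test at α = 0.025: z_{α/2} = 2.241.
Power = Φ(δ − 2.241) + Φ(−δ − 2.241) = Φ(1.025) + Φ(-5.508) = 0.8474 + 0.0000 = 0.8474.

Power ≈ 0.847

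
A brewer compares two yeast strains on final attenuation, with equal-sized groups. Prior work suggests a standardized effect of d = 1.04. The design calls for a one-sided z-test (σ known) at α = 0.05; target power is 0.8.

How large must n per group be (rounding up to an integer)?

n = 12 per group

Set Φ(δ − 1.645) = 0.8; then δ − 1.645 = Φ⁻¹(0.8) = 0.842, giving δ = 2.486.
δ = d·√(n/2) ⇒ n = 2(δ/d)² = 2 × (2.486 / 1.04)² = 11.43.
Round up to the next whole unit.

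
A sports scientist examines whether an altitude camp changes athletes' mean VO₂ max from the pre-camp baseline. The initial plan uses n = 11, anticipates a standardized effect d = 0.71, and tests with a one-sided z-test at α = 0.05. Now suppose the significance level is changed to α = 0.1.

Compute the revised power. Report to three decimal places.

Power ≈ 0.858

δ = d·√n = 0.71 × √11 = 2.3548 (unchanged). New critical value: z_{0.1} = 1.282.
Revised power = P(Z > 1.282 − δ) = Φ(1.073) = 0.8584.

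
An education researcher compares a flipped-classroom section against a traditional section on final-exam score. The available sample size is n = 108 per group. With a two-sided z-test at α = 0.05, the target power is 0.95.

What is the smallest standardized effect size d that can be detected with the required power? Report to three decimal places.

d ≈ 0.491

Need Φ(δ − 1.960) = 0.95, so δ = 1.960 + 1.645 = 3.605.
(The second rejection-region term Φ(−δ − z_{α/2}) is negligible and dropped.)
δ = d·√(n/2) ⇒ d = δ/√(n/2) = 3.605/√(108/2) = 0.4906.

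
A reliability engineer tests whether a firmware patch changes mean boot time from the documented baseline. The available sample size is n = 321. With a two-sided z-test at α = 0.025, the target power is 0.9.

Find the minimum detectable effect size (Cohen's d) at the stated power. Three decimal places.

d ≈ 0.197

Required noncentrality: δ = z_{0.0125} + z_{0.10} = 2.241 + 1.282 = 3.523.
(Lower-tail contribution to power is negligible for δ > 0.)
δ = d·√n ⇒ d = δ/√n = 3.523/√321 = 0.1966.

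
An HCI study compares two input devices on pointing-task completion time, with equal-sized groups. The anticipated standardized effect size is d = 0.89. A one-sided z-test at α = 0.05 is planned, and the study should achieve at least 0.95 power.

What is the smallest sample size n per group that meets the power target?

n = 28 per group

Set Φ(δ − 1.645) = 0.95; then δ − 1.645 = Φ⁻¹(0.95) = 1.645, giving δ = 3.290.
δ = d·√(n/2) ⇒ n = 2(δ/d)² = 2 × (3.290 / 0.89)² = 27.33.
Round up to the next whole unit.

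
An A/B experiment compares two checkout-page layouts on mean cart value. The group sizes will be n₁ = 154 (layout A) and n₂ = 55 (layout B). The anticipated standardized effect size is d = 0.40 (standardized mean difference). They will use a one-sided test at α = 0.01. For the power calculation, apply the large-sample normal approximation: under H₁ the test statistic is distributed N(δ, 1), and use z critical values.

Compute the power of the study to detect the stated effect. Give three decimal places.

Noncentrality parameter: δ = d / √(1/n₁ + 1/n₂) = 0.40 / √(1/154 + 1/55) = 2.5464
Critical value for a one-sided test at α = 0.01: z_α = 2.326.
Power = P(Z > 2.326 − δ) = Φ(0.220) = 0.5871.

Power ≈ 0.587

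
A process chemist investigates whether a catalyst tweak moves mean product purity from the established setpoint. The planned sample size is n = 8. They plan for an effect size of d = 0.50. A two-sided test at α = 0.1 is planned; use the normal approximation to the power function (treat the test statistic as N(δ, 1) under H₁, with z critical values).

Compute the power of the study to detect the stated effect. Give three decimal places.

Power ≈ 0.410

Noncentrality parameter: δ = d·√n = 0.50 × √8 = 1.4142
Two-sided α = 0.1 → critical value z_{0.05} = 1.645.
Power = Φ(δ − 1.645) + Φ(−δ − 1.645) = Φ(-0.231) + Φ(-3.059) = 0.4088 + 0.0011 = 0.4099.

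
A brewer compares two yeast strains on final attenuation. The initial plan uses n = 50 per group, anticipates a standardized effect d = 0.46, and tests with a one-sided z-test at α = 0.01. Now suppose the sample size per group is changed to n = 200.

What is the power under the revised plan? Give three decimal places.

Power ≈ 0.989

With n = 200 per group: δ = d·√(n/2) = 0.46 × √(200/2) = 4.6000. Critical value z_{0.01} = 2.326.
Revised power = P(Z > 2.326 − δ) = Φ(2.274) = 0.9885.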